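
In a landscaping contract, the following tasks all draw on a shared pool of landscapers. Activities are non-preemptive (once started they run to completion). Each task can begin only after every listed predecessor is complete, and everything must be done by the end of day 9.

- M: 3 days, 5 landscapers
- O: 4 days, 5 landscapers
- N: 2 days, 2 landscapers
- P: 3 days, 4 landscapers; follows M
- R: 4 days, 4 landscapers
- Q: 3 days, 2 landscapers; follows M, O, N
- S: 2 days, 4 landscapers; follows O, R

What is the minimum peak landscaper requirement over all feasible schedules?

10

Early-start (M@1, O@1, N@1, P@4, R@1, Q@5, S@5) gives peak 16: d1:16  d2:16  d3:14  d4:13  d5:10  d6:10  d7:2  d8:0  d9:0.
Shift N→5, P→5, R→4, Q→7, S→8.
Schedule M@1, O@1, N@5, P@5, R@4, Q@7, S@8: d1:10  d2:10  d3:10  d4:9  d5:10  d6:10  d7:10  d8:6  d9:6 — peak 10.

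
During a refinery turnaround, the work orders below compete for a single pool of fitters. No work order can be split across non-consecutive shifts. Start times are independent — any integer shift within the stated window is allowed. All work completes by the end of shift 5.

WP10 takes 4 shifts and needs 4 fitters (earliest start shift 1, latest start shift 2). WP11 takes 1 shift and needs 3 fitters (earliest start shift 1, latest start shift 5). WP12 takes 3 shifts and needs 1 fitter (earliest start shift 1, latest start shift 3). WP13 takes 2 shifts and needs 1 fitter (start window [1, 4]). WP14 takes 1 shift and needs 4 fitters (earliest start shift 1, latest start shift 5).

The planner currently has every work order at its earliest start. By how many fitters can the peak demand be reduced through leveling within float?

Early-start peak: s1:13  s2:6  s3:5  s4:4  s5:0 ⇒ 13.
Leveled (WP10@1, WP11@1, WP12@2, WP13@2, WP14@5): s1:7  s2:6  s3:6  s4:5  s5:4 ⇒ 7.
Reduction 13 − 7 = 6.

6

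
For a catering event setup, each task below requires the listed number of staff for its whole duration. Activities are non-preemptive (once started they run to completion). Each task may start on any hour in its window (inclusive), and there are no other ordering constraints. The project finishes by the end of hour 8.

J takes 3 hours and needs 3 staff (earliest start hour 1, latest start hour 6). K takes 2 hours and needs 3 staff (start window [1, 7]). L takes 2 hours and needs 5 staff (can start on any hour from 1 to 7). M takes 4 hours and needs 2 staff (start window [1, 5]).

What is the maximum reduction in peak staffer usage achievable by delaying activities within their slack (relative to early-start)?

Early-start peak: h1:13  h2:13  h3:5  h4:2  h5:0  h6:0  h7:0  h8:0 ⇒ 13.
Leveled (J@1, K@4, L@6, M@1): h1:5  h2:5  h3:5  h4:5  h5:3  h6:5  h7:5  h8:0 ⇒ 5.
Reduction 13 − 5 = 8.

8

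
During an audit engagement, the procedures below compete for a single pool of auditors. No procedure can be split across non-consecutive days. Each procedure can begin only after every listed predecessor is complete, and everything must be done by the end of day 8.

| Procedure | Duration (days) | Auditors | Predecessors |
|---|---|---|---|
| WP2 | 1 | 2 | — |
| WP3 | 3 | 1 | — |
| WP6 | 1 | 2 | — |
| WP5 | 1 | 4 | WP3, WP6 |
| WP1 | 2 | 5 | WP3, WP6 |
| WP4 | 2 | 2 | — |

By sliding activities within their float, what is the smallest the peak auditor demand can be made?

Early-start (WP2@1, WP3@1, WP6@1, WP5@4, WP1@4, WP4@1) gives peak 9: d1:7  d2:3  d3:1  d4:9  d5:5  d6:0  d7:0  d8:0.
Shift WP1→5, WP4→2.
Schedule WP2@1, WP3@1, WP6@1, WP5@4, WP1@5, WP4@2: d1:5  d2:3  d3:3  d4:4  d5:5  d6:5  d7:0  d8:0 — peak 5.

5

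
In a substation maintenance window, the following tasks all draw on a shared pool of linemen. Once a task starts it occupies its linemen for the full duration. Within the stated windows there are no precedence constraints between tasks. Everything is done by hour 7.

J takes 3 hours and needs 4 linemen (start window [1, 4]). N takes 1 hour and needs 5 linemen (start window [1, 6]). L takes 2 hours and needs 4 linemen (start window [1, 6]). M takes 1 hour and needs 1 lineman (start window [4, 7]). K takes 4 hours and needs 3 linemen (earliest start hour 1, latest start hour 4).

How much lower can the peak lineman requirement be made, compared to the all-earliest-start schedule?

9

Early-start peak: h1:16  h2:11  h3:7  h4:4  h5:0  h6:0  h7:0 ⇒ 16.
Leveled (J@1, N@5, L@6, M@4, K@1): h1:7  h2:7  h3:7  h4:4  h5:5  h6:4  h7:4 ⇒ 7.
Reduction 16 − 7 = 9.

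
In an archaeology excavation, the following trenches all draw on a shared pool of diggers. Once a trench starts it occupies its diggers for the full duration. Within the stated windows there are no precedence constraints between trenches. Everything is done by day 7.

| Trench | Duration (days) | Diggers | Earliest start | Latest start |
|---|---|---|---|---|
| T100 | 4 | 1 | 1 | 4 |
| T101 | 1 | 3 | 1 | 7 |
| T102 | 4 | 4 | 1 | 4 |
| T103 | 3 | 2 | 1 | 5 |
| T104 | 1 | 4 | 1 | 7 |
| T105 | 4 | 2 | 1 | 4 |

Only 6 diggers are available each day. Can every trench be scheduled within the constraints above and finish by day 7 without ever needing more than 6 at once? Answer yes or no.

no

The minimum achievable peak is 7; 6 < 7, so no feasible schedule stays within the cap.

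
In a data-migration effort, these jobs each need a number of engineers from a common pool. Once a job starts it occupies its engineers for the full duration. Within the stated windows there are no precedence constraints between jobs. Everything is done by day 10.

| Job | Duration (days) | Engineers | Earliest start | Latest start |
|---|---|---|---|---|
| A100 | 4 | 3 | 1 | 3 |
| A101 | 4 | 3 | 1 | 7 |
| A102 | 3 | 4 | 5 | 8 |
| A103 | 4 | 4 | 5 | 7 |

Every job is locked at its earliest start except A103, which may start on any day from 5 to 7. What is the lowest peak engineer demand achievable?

A103@5: d1:6  d2:6  d3:6  d4:6  d5:8  d6:8  d7:8  d8:4  d9:0  d10:0 → peak 8
A103@6: d1:6  d2:6  d3:6  d4:6  d5:4  d6:8  d7:8  d8:4  d9:4  d10:0 → peak 8
A103@7: d1:6  d2:6  d3:6  d4:6  d5:4  d6:4  d7:8  d8:4  d9:4  d10:4 → peak 8
Best is A103@5, peak 8.

8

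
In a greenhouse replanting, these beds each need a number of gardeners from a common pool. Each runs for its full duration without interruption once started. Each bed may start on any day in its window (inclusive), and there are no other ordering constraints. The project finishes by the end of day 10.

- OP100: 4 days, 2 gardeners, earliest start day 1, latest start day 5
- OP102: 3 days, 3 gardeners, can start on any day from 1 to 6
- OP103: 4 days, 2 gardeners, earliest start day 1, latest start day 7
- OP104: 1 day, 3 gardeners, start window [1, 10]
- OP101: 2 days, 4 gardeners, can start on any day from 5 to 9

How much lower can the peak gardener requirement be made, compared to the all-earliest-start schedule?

Early-start peak: d1:10  d2:7  d3:7  d4:4  d5:4  d6:4  d7:0  d8:0  d9:0  d10:0 ⇒ 10.
Leveled (OP100@1, OP102@5, OP103@1, OP104@8, OP101@9): d1:4  d2:4  d3:4  d4:4  d5:3  d6:3  d7:3  d8:3  d9:4  d10:4 ⇒ 4.
Reduction 10 − 4 = 6.

6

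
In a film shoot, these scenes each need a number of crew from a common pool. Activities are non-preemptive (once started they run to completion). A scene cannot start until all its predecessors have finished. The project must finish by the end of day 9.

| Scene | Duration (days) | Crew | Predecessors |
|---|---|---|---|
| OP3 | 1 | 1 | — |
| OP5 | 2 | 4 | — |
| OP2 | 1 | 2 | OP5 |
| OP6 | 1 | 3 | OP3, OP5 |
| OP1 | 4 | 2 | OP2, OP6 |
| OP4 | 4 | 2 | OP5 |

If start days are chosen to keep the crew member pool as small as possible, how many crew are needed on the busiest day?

Early-start (OP3@1, OP5@1, OP2@3, OP6@3, OP1@4, OP4@3) gives peak 7: d1:5  d2:4  d3:7  d4:4  d5:4  d6:4  d7:2  d8:0  d9:0.
Shift OP5→2, OP2→4, OP6→5, OP1→6, OP4→6.
Schedule OP3@1, OP5@2, OP2@4, OP6@5, OP1@6, OP4@6: d1:1  d2:4  d3:4  d4:2  d5:3  d6:4  d7:4  d8:4  d9:4 — peak 4.
Total crew member-days = 30 over 9 days ⇒ peak ≥ ⌈30/9⌉ = 4, so 4 is optimal.

4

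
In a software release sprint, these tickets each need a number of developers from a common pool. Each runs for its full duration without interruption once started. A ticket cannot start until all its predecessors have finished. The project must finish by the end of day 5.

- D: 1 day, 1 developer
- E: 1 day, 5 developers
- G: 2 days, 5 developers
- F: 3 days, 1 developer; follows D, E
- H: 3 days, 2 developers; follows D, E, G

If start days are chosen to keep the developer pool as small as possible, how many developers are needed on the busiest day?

Early-start (D@1, E@1, G@1, F@2, H@3) gives peak 11: d1:11  d2:6  d3:3  d4:3  d5:2.
Shift E→2, F→3.
Schedule D@1, E@2, G@1, F@3, H@3: d1:6  d2:10  d3:3  d4:3  d5:3 — peak 10.
No arrangement of the 5 feasible schedules does better.

10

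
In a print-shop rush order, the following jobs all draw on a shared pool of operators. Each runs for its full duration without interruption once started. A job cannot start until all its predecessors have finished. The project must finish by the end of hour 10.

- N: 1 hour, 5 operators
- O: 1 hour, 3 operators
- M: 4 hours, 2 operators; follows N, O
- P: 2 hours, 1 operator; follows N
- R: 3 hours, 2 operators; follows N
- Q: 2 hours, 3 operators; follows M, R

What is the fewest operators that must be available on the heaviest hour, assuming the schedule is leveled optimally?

5

Early-start (N@1, O@1, M@2, P@2, R@2, Q@6) gives peak 8: h1:8  h2:5  h3:5  h4:4  h5:2  h6:3  h7:3  h8:0  h9:0  h10:0.
Shift O→2, M→3, R→3, Q→7.
Schedule N@1, O@2, M@3, P@2, R@3, Q@7: h1:5  h2:4  h3:5  h4:4  h5:4  h6:2  h7:3  h8:3  h9:0  h10:0 — peak 5.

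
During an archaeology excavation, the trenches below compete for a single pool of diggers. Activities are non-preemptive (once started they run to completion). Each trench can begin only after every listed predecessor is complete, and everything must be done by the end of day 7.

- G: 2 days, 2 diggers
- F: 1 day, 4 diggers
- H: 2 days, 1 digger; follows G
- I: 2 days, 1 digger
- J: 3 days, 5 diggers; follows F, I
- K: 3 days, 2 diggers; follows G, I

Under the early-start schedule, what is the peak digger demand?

8

Early-start schedule: G@1, F@1, H@3, I@1, J@3, K@3.
Load per day: day 1: 7, day 2: 3, day 3: 8, day 4: 8, day 5: 7, day 6: 0, day 7: 0.
Peak is 8.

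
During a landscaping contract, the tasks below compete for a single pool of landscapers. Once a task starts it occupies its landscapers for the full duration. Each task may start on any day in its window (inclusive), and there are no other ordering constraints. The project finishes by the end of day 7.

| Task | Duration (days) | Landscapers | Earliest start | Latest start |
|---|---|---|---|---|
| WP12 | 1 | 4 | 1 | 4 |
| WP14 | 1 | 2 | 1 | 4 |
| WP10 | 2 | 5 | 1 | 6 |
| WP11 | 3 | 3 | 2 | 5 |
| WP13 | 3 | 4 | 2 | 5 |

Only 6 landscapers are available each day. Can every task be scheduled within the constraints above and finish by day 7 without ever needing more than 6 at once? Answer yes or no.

no

The minimum achievable peak is 7; 6 < 7, so no feasible schedule stays within the cap.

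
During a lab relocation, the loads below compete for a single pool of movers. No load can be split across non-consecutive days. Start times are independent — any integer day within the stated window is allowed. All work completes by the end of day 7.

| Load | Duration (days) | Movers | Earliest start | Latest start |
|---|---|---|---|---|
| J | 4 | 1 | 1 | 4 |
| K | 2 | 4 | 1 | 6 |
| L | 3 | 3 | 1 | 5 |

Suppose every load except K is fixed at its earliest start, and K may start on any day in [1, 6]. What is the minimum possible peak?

K@1: d1:8  d2:8  d3:4  d4:1  d5:0  d6:0  d7:0 → peak 8
K@2: d1:4  d2:8  d3:8  d4:1  d5:0  d6:0  d7:0 → peak 8
K@3: d1:4  d2:4  d3:8  d4:5  d5:0  d6:0  d7:0 → peak 8
K@4: d1:4  d2:4  d3:4  d4:5  d5:4  d6:0  d7:0 → peak 5
K@5: d1:4  d2:4  d3:4  d4:1  d5:4  d6:4  d7:0 → peak 4
K@6: d1:4  d2:4  d3:4  d4:1  d5:0  d6:4  d7:4 → peak 4
Best is K@5, peak 4.

4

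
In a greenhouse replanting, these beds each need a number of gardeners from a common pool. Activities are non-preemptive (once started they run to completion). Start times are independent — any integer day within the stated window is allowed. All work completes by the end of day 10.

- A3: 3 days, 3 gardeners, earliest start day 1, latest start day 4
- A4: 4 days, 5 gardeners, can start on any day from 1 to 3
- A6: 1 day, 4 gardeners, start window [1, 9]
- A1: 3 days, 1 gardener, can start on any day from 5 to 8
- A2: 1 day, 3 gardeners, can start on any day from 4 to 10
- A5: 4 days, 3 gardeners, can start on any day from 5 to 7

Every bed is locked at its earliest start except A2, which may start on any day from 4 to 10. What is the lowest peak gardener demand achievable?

12

A2@4: d1:12  d2:8  d3:8  d4:8  d5:4  d6:4  d7:4  d8:3  d9:0  d10:0 → peak 12
A2@5: d1:12  d2:8  d3:8  d4:5  d5:7  d6:4  d7:4  d8:3  d9:0  d10:0 → peak 12
A2@6: d1:12  d2:8  d3:8  d4:5  d5:4  d6:7  d7:4  d8:3  d9:0  d10:0 → peak 12
A2@7: d1:12  d2:8  d3:8  d4:5  d5:4  d6:4  d7:7  d8:3  d9:0  d10:0 → peak 12
A2@8: d1:12  d2:8  d3:8  d4:5  d5:4  d6:4  d7:4  d8:6  d9:0  d10:0 → peak 12
A2@9: d1:12  d2:8  d3:8  d4:5  d5:4  d6:4  d7:4  d8:3  d9:3  d10:0 → peak 12
A2@10: d1:12  d2:8  d3:8  d4:5  d5:4  d6:4  d7:4  d8:3  d9:0  d10:3 → peak 12
Best is A2@4, peak 12.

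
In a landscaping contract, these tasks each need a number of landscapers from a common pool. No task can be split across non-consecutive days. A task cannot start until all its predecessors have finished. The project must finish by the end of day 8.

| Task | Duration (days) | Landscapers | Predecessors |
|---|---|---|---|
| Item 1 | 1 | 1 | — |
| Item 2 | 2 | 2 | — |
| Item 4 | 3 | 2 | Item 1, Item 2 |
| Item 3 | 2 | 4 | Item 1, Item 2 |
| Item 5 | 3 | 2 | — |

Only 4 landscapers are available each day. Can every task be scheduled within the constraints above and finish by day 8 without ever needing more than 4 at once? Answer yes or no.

Schedule Item 1@1, Item 2@1, Item 4@3, Item 3@6, Item 5@2: d1:3  d2:4  d3:4  d4:4  d5:2  d6:4  d7:4  d8:0 — peak 4 ≤ 4.

yes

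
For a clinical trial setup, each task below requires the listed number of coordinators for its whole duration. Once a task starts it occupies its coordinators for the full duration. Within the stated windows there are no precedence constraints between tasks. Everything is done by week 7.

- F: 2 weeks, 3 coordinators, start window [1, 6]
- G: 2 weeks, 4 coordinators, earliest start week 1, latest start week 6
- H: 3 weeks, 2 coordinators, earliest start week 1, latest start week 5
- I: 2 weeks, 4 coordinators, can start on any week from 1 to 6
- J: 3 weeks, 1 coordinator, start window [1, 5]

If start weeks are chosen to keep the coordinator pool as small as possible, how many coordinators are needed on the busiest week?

Early-start (F@1, G@1, H@1, I@1, J@1) gives peak 14: w1:14  w2:14  w3:3  w4:0  w5:0  w6:0  w7:0.
Shift G→4, I→6, J→3.
Schedule F@1, G@4, H@1, I@6, J@3: w1:5  w2:5  w3:3  w4:5  w5:5  w6:4  w7:4 — peak 5.
Total coordinator-weeks = 31 over 7 weeks ⇒ peak ≥ ⌈31/7⌉ = 5, so 5 is optimal.

5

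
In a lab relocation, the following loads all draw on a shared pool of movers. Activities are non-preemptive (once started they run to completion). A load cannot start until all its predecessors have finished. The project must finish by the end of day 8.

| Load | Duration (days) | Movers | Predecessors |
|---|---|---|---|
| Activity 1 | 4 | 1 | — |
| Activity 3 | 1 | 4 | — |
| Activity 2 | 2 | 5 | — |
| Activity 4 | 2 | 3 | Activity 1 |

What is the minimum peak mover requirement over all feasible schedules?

5

Early-start (Activity 1@1, Activity 3@1, Activity 2@1, Activity 4@5) gives peak 10: d1:10  d2:6  d3:1  d4:1  d5:3  d6:3  d7:0  d8:0.
Shift Activity 2→5, Activity 4→7.
Schedule Activity 1@1, Activity 3@1, Activity 2@5, Activity 4@7: d1:5  d2:1  d3:1  d4:1  d5:5  d6:5  d7:3  d8:3 — peak 5.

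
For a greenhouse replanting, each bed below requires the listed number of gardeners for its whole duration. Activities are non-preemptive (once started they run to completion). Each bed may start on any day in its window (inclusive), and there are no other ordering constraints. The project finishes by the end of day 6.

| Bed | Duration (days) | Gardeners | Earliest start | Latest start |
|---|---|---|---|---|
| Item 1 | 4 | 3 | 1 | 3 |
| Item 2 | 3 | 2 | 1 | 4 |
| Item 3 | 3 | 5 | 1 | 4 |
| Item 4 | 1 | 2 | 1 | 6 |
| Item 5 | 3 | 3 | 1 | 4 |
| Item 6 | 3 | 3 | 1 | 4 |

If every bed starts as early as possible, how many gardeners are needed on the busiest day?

Early-start schedule: Item 1@1, Item 2@1, Item 3@1, Item 4@1, Item 5@1, Item 6@1.
Load per day: day 1: 18, day 2: 16, day 3: 16, day 4: 3, day 5: 0, day 6: 0.
Peak is 18.

18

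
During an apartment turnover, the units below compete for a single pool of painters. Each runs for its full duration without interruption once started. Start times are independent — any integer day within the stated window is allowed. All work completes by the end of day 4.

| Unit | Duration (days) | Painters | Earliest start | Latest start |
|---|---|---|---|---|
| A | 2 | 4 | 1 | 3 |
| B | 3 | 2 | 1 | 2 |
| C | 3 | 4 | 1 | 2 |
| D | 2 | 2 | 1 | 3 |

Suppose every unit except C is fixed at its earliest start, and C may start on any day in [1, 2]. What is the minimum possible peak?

C@1: d1:12  d2:12  d3:6  d4:0 → peak 12
C@2: d1:8  d2:12  d3:6  d4:4 → peak 12
Best is C@1, peak 12.

12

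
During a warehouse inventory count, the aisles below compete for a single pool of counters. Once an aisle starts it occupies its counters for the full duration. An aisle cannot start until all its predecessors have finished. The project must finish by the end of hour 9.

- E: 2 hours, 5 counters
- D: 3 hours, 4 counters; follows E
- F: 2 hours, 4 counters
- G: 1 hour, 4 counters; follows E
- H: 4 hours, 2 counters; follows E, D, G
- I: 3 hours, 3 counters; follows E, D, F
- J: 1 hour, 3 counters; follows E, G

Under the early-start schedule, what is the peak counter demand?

Early-start schedule: E@1, D@3, F@1, G@3, H@6, I@6, J@4.
Load per hour: hour 1: 9, hour 2: 9, hour 3: 8, hour 4: 7, hour 5: 4, hour 6: 5, hour 7: 5, hour 8: 5, hour 9: 2.
Peak is 9.

9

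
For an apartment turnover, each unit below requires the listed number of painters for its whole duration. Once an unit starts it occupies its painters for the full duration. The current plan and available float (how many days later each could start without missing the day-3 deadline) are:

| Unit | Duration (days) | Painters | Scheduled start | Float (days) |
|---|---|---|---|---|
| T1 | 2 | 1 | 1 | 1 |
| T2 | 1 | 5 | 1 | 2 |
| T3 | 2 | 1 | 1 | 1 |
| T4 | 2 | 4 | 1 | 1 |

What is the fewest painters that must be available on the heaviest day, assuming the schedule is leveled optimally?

6

Early-start (T1@1, T2@1, T3@1, T4@1) gives peak 11: d1:11  d2:6  d3:0.
Shift T3→2, T4→2.
Schedule T1@1, T2@1, T3@2, T4@2: d1:6  d2:6  d3:5 — peak 6.
Total painter-days = 17 over 3 days ⇒ peak ≥ ⌈17/3⌉ = 6, so 6 is optimal.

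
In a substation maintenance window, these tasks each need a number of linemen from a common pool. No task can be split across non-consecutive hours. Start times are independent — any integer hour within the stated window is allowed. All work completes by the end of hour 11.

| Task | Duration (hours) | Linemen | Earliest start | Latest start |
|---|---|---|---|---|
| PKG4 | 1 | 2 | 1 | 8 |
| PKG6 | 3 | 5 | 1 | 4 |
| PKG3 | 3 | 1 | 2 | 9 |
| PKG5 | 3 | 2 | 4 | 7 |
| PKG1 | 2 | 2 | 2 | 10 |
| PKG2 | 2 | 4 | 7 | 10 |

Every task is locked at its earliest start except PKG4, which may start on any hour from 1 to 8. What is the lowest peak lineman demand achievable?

PKG4@1: h1:7  h2:8  h3:8  h4:3  h5:2  h6:2  h7:4  h8:4  h9:0  h10:0  h11:0 → peak 8
PKG4@2: h1:5  h2:10  h3:8  h4:3  h5:2  h6:2  h7:4  h8:4  h9:0  h10:0  h11:0 → peak 10
PKG4@3: h1:5  h2:8  h3:10  h4:3  h5:2  h6:2  h7:4  h8:4  h9:0  h10:0  h11:0 → peak 10
PKG4@4: h1:5  h2:8  h3:8  h4:5  h5:2  h6:2  h7:4  h8:4  h9:0  h10:0  h11:0 → peak 8
PKG4@5: h1:5  h2:8  h3:8  h4:3  h5:4  h6:2  h7:4  h8:4  h9:0  h10:0  h11:0 → peak 8
PKG4@6: h1:5  h2:8  h3:8  h4:3  h5:2  h6:4  h7:4  h8:4  h9:0  h10:0  h11:0 → peak 8
PKG4@7: h1:5  h2:8  h3:8  h4:3  h5:2  h6:2  h7:6  h8:4  h9:0  h10:0  h11:0 → peak 8
PKG4@8: h1:5  h2:8  h3:8  h4:3  h5:2  h6:2  h7:4  h8:6  h9:0  h10:0  h11:0 → peak 8
Best is PKG4@1, peak 8.

8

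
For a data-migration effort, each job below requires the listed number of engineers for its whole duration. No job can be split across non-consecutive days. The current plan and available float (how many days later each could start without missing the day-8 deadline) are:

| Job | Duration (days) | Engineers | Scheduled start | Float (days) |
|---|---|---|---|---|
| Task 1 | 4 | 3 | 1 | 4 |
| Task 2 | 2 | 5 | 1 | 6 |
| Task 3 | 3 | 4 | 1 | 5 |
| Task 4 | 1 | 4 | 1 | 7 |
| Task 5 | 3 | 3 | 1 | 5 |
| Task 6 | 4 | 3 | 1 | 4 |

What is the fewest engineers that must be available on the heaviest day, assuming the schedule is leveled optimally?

Early-start (Task 1@1, Task 2@1, Task 3@1, Task 4@1, Task 5@1, Task 6@1) gives peak 22: d1:22  d2:18  d3:13  d4:6  d5:0  d6:0  d7:0  d8:0.
Shift Task 3→6, Task 4→7, Task 5→3, Task 6→3.
Schedule Task 1@1, Task 2@1, Task 3@6, Task 4@7, Task 5@3, Task 6@3: d1:8  d2:8  d3:9  d4:9  d5:6  d6:7  d7:8  d8:4 — peak 9.

9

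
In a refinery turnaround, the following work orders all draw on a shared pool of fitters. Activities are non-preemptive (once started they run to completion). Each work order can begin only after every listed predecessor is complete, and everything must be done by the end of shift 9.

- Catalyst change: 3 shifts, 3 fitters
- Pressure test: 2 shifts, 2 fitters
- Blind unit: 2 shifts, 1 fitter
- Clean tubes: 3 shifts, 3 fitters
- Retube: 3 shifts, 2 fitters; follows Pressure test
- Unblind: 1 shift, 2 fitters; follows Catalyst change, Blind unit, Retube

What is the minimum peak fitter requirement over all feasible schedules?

Early-start (Catalyst change@1, Pressure test@1, Blind unit@1, Clean tubes@1, Retube@3, Unblind@6) gives peak 9: s1:9  s2:9  s3:8  s4:2  s5:2  s6:2  s7:0  s8:0  s9:0.
Shift Blind unit→3, Clean tubes→4, Retube→5, Unblind→8.
Schedule Catalyst change@1, Pressure test@1, Blind unit@3, Clean tubes@4, Retube@5, Unblind@8: s1:5  s2:5  s3:4  s4:4  s5:5  s6:5  s7:2  s8:2  s9:0 — peak 5.

5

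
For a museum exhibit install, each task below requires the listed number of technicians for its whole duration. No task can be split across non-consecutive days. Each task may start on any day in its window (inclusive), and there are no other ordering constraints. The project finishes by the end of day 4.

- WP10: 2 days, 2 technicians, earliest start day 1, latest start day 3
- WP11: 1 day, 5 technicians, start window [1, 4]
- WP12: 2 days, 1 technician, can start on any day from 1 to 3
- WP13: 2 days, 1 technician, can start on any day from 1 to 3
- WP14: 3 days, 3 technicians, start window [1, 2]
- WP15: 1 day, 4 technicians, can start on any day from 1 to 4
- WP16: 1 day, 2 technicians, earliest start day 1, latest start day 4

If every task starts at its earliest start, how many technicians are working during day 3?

At early start, day 3 has: WP14.
Demand: 3 = 3.

3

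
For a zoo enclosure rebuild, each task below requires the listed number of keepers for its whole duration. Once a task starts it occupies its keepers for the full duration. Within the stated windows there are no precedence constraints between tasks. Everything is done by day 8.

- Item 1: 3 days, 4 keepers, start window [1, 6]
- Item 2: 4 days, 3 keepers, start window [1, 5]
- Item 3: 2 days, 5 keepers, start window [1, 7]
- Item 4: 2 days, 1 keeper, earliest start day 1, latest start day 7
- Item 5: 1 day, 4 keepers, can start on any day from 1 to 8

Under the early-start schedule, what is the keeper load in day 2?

At early start, day 2 has: Item 1, Item 2, Item 3, Item 4.
Demand: 4 + 3 + 5 + 1 = 13.

13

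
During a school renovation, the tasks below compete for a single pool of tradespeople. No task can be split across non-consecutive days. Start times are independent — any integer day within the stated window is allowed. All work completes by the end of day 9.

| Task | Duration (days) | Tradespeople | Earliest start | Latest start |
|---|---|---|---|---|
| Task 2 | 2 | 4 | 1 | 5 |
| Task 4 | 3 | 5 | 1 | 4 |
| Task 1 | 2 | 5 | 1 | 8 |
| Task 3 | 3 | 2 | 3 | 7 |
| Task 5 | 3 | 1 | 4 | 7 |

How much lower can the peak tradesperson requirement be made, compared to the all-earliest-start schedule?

Early-start peak: d1:14  d2:14  d3:7  d4:3  d5:3  d6:1  d7:0  d8:0  d9:0 ⇒ 14.
Leveled (Task 2@4, Task 4@1, Task 1@7, Task 3@4, Task 5@6): d1:5  d2:5  d3:5  d4:6  d5:6  d6:3  d7:6  d8:6  d9:0 ⇒ 6.
Reduction 14 − 6 = 8.

8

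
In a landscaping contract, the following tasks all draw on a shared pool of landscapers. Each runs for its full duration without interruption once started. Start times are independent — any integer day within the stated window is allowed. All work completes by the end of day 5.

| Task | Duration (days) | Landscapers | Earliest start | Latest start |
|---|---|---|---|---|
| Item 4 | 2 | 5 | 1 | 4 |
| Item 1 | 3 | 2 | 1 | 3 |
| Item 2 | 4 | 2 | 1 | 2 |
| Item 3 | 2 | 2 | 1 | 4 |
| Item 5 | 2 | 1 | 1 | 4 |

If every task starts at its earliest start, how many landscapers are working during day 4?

2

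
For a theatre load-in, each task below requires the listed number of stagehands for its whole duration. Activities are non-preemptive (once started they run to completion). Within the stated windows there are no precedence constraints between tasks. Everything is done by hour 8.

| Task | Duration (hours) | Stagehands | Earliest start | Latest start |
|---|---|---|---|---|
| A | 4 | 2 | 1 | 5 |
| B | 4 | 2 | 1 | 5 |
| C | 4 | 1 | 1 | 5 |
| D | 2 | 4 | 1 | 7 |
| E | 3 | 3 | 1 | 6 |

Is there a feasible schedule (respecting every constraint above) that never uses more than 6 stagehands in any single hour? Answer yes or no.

yes

Schedule A@1, B@3, C@3, D@1, E@5: h1:6  h2:6  h3:5  h4:5  h5:6  h6:6  h7:3  h8:0 — peak 6 ≤ 6.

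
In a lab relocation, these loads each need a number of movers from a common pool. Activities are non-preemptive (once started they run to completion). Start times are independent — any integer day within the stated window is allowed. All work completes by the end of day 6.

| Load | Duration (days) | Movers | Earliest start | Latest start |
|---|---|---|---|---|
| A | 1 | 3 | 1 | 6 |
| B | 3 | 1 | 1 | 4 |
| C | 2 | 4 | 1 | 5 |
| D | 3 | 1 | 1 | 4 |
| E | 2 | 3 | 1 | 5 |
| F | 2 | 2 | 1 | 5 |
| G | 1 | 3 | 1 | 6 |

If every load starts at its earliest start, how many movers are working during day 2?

At early start, day 2 has: B, C, D, E, F.
Demand: 1 + 4 + 1 + 3 + 2 = 11.

11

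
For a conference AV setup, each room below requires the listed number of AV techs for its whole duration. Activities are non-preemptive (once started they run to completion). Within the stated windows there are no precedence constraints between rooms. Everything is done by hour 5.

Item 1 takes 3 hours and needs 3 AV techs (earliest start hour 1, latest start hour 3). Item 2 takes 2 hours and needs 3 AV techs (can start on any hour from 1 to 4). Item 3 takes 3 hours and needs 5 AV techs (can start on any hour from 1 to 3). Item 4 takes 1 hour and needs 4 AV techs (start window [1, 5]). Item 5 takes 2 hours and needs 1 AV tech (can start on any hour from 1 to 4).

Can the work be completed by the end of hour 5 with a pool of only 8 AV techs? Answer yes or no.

yes

Schedule Item 1@1, Item 2@4, Item 3@1, Item 4@4, Item 5@4: h1:8  h2:8  h3:8  h4:8  h5:4 — peak 8 ≤ 8.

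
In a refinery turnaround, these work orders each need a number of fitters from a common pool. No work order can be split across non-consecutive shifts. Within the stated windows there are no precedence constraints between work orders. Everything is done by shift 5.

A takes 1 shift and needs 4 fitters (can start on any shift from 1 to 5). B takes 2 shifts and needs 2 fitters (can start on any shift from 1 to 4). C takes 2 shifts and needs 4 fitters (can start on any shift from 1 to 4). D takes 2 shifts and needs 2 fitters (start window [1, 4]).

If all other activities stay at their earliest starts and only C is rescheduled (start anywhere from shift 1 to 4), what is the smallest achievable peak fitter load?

C@1: s1:12  s2:8  s3:0  s4:0  s5:0 → peak 12
C@2: s1:8  s2:8  s3:4  s4:0  s5:0 → peak 8
C@3: s1:8  s2:4  s3:4  s4:4  s5:0 → peak 8
C@4: s1:8  s2:4  s3:0  s4:4  s5:4 → peak 8
Best is C@2, peak 8.

8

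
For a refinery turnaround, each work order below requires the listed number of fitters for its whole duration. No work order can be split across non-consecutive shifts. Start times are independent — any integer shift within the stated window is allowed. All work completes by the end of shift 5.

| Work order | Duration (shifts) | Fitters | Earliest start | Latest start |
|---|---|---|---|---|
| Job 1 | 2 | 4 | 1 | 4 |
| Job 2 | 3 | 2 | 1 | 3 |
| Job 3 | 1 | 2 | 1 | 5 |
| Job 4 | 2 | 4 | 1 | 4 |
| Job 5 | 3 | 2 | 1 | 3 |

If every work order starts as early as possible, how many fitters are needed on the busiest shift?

Early-start schedule: Job 1@1, Job 2@1, Job 3@1, Job 4@1, Job 5@1.
Load per shift: shift 1: 14, shift 2: 12, shift 3: 4, shift 4: 0, shift 5: 0.
Peak is 14.

14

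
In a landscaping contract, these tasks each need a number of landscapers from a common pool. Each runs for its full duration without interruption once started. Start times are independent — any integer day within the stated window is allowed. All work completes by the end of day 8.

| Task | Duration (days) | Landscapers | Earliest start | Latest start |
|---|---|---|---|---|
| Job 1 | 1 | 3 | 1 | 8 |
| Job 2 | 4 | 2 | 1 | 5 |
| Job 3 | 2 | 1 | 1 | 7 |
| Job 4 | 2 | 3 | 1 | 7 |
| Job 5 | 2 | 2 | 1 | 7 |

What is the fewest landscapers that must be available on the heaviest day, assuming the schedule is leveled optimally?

Early-start (Job 1@1, Job 2@1, Job 3@1, Job 4@1, Job 5@1) gives peak 11: d1:11  d2:8  d3:2  d4:2  d5:0  d6:0  d7:0  d8:0.
Shift Job 2→2, Job 4→6, Job 5→3.
Schedule Job 1@1, Job 2@2, Job 3@1, Job 4@6, Job 5@3: d1:4  d2:3  d3:4  d4:4  d5:2  d6:3  d7:3  d8:0 — peak 4.

4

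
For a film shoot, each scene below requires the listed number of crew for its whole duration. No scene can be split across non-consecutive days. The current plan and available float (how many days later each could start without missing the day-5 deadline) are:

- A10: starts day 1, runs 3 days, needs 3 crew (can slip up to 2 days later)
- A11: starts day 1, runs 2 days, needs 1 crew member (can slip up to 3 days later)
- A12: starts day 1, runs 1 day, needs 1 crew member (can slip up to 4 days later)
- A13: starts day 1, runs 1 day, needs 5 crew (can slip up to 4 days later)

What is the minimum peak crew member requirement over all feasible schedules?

5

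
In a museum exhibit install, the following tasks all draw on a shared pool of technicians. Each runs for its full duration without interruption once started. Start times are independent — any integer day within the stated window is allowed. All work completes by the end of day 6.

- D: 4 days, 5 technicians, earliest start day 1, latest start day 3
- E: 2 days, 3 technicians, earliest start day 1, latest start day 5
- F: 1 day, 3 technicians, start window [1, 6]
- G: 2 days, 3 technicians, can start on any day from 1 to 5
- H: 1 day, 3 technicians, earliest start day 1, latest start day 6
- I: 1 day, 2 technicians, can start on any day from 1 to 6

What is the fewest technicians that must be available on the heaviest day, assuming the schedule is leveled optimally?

Early-start (D@1, E@1, F@1, G@1, H@1, I@1) gives peak 19: d1:19  d2:11  d3:5  d4:5  d5:0  d6:0.
Shift F→3, G→4, H→5, I→5.
Schedule D@1, E@1, F@3, G@4, H@5, I@5: d1:8  d2:8  d3:8  d4:8  d5:8  d6:0 — peak 8.

8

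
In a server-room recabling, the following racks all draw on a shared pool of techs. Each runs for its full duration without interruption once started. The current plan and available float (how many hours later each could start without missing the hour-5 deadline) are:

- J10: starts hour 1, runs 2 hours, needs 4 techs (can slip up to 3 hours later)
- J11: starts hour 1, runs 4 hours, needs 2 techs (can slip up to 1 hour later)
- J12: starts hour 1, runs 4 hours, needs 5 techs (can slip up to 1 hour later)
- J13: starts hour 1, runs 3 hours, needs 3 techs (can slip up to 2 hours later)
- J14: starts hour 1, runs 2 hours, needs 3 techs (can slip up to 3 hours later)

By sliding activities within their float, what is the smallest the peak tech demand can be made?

13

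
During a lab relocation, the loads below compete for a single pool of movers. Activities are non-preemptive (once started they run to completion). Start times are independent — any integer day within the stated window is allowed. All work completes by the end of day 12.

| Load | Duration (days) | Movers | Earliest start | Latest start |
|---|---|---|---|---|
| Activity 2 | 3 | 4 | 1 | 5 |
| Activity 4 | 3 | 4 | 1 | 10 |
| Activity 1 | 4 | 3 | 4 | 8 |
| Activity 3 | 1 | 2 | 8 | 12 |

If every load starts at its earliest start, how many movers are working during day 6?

3

At early start, day 6 has: Activity 1.
Demand: 3 = 3.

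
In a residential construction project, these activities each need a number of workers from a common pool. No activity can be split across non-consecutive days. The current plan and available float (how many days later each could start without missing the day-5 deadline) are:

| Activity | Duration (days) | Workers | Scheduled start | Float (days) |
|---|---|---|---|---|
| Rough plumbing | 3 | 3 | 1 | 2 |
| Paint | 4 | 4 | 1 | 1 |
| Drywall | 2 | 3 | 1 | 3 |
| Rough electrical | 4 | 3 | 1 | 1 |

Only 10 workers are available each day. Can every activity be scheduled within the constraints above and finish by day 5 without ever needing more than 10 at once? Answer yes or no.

Schedule Rough plumbing@1, Paint@1, Drywall@4, Rough electrical@1: d1:10  d2:10  d3:10  d4:10  d5:3 — peak 10 ≤ 10.

yes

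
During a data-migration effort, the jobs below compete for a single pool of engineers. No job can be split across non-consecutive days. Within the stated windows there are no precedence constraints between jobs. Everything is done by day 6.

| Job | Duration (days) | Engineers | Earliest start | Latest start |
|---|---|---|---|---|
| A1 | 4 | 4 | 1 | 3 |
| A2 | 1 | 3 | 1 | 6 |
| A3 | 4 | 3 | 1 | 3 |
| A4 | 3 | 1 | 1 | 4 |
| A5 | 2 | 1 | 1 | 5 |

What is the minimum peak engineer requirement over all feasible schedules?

Early-start (A1@1, A2@1, A3@1, A4@1, A5@1) gives peak 12: d1:12  d2:9  d3:8  d4:7  d5:0  d6:0.
Shift A3→2, A5→4.
Schedule A1@1, A2@1, A3@2, A4@1, A5@4: d1:8  d2:8  d3:8  d4:8  d5:4  d6:0 — peak 8.

8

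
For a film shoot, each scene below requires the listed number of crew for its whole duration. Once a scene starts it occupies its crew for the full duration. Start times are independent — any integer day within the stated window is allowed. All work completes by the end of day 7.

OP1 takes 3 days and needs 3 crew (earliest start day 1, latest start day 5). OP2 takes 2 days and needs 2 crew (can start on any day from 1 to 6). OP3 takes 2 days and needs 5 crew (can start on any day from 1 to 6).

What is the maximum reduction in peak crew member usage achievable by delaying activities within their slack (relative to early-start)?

5

Early-start peak: d1:10  d2:10  d3:3  d4:0  d5:0  d6:0  d7:0 ⇒ 10.
Leveled (OP1@1, OP2@1, OP3@4): d1:5  d2:5  d3:3  d4:5  d5:5  d6:0  d7:0 ⇒ 5.
Reduction 10 − 5 = 5.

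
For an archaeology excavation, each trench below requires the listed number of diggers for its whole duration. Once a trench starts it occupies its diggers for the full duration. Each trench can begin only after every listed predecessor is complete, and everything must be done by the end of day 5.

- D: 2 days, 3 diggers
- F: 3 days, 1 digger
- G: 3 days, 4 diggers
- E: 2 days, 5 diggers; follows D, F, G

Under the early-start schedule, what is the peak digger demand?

Early-start schedule: D@1, F@1, G@1, E@4.
Load per day: day 1: 8, day 2: 8, day 3: 5, day 4: 5, day 5: 5.
Peak is 8.

8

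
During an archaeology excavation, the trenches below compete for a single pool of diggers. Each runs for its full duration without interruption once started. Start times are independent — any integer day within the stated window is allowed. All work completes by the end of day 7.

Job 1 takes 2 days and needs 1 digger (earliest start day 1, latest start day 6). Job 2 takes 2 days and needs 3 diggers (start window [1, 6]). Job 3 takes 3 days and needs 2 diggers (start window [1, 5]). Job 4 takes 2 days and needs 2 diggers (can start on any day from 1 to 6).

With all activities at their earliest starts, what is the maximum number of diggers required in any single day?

Early-start schedule: Job 1@1, Job 2@1, Job 3@1, Job 4@1.
Load per day: day 1: 8, day 2: 8, day 3: 2, day 4: 0, day 5: 0, day 6: 0, day 7: 0.
Peak is 8.

8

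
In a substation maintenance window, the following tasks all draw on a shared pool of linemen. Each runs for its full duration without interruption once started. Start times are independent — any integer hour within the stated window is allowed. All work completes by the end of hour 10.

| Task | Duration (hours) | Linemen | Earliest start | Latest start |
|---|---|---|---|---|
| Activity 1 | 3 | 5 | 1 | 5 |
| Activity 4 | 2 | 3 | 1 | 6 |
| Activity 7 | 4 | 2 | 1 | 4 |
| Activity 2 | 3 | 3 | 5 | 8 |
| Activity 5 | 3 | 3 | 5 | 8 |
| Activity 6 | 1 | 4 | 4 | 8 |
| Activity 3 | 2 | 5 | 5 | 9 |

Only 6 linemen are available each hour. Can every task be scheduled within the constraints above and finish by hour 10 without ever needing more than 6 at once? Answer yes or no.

no

Total lineman-hours = 61; over 10 hours the average is 61/10 > 6, so some hour must exceed 6.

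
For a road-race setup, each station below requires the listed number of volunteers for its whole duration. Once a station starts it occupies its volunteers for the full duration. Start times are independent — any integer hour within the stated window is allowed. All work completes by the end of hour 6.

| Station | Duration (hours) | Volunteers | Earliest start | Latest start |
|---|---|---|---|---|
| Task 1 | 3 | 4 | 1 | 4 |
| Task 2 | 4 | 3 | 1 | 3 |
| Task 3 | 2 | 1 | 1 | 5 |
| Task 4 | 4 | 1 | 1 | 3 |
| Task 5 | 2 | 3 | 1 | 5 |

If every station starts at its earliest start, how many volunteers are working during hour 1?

At early start, hour 1 has: Task 1, Task 2, Task 3, Task 4, Task 5.
Demand: 4 + 3 + 1 + 1 + 3 = 12.

12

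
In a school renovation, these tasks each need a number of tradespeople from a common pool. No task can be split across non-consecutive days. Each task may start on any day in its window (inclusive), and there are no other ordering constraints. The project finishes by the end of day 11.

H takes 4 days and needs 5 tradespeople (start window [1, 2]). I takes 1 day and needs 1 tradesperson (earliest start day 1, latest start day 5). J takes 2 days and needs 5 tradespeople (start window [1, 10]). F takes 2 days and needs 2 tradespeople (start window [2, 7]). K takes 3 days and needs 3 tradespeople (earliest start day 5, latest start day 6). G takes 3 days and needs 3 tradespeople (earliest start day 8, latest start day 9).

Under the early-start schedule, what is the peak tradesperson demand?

12

Early-start schedule: H@1, I@1, J@1, F@2, K@5, G@8.
Load per day: day 1: 11, day 2: 12, day 3: 7, day 4: 5, day 5: 3, day 6: 3, day 7: 3, day 8: 3, day 9: 3, day 10: 3, day 11: 0.
Peak is 12.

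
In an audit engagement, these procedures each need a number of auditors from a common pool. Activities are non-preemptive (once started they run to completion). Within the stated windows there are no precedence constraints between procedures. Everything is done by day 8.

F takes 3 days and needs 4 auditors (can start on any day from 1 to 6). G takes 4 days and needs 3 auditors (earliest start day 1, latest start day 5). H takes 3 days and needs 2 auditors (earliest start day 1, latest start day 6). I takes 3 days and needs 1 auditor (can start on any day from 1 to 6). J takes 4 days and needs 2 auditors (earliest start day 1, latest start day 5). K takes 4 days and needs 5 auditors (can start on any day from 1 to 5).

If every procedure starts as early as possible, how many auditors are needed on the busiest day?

Early-start schedule: F@1, G@1, H@1, I@1, J@1, K@1.
Load per day: day 1: 17, day 2: 17, day 3: 17, day 4: 10, day 5: 0, day 6: 0, day 7: 0, day 8: 0.
Peak is 17.

17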